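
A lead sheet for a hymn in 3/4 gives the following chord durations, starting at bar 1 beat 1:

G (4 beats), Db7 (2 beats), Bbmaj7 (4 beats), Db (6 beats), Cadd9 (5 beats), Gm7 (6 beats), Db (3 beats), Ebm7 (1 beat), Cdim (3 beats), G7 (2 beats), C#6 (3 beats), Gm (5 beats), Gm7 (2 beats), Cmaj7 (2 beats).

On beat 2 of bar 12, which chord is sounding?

G7

Beat 2 of bar 12 is beat (12−1)×3 + 2 = 35 overall.
Running totals: G ends at 4, Db7 ends at 6, Bbmaj7 ends at 10, Db ends at 16, Cadd9 ends at 21, Gm7 ends at 27, Db ends at 30, Ebm7 ends at 31, Cdim ends at 34, G7 ends at 36.
Beat 35 falls within G7.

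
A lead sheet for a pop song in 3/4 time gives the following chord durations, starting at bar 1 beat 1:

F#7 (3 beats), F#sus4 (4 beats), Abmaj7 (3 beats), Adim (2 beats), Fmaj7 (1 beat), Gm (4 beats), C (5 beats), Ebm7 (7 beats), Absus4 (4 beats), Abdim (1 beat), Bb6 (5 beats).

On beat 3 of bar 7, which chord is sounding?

C

Beat 3 of bar 7 is beat (7−1)×3 + 3 = 21 overall.
Running totals: F#7 ends at 3, F#sus4 ends at 7, Abmaj7 ends at 10, Adim ends at 12, Fmaj7 ends at 13, Gm ends at 17, C ends at 22.
Beat 21 falls within C.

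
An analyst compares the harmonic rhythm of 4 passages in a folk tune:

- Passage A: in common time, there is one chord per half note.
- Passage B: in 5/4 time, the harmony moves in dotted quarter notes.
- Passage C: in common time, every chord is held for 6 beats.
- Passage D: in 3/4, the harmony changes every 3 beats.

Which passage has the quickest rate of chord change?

A: 4/2 = 2 chords/bar.
B: 5/1.5 = 10/3 chords/bar.
C: 4/6 = 2/3 chords/bar.
D: 3/3 = 1 chord/bar.
Fastest is B at 10/3 chords/bar.

Passage B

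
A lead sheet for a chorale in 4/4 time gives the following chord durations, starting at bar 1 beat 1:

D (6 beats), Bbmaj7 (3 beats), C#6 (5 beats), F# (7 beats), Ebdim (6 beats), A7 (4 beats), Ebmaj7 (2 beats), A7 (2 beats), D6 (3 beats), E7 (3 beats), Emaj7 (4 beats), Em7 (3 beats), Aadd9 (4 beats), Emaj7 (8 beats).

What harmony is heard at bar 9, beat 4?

D6

Beat 4 of bar 9 is beat (9−1)×4 + 4 = 36 overall.
Running totals: D ends at 6, Bbmaj7 ends at 9, C#6 ends at 14, F# ends at 21, Ebdim ends at 27, A7 ends at 31, Ebmaj7 ends at 33, A7 ends at 35, D6 ends at 38.
Beat 36 falls within D6.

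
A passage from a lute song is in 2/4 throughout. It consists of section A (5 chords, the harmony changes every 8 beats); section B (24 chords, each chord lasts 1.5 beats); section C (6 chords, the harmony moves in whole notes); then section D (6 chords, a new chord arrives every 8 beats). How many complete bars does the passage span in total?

74 bars

A: 5 × 8 = 40 beats = 20 bars.
B: 24 × 1.5 = 36 beats = 18 bars.
C: 6 × 4 = 24 beats = 12 bars.
D: 6 × 8 = 48 beats = 24 bars.
Total: 20 + 18 + 12 + 24 = 74 bars.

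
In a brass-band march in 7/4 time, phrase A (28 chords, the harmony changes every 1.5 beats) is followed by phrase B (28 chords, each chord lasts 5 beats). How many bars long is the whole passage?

A: 28 × 1.5 = 42 beats = 6 bars.
B: 28 × 5 = 140 beats = 20 bars.
Total: 6 + 20 = 26 bars.

26 bars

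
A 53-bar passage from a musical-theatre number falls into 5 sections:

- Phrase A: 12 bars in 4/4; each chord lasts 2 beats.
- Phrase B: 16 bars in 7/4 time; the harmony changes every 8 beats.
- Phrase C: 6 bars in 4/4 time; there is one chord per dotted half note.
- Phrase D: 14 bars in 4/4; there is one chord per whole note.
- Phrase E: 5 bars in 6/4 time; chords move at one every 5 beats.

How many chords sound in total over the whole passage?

A has 48 beats and chords last 2 each, so 24 chords.
B has 112 beats and chords last 8 each, so 14 chords.
C has 24 beats and chords last 3 each, so 8 chords.
D has 56 beats and chords last 4 each, so 14 chords.
E has 30 beats and chords last 5 each, so 6 chords.
Total: 24 + 14 + 8 + 14 + 6 = 66.

66 chords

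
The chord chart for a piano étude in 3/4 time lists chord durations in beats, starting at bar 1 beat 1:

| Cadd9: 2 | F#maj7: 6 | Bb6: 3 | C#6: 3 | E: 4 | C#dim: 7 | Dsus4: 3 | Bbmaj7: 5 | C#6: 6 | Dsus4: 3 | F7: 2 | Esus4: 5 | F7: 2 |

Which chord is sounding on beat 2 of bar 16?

Beat 2 of bar 16 is beat (16−1)×3 + 2 = 47 overall.
Running totals: Cadd9 ends at 2, F#maj7 ends at 8, Bb6 ends at 11, C#6 ends at 14, E ends at 18, C#dim ends at 25, Dsus4 ends at 28, Bbmaj7 ends at 33, C#6 ends at 39, Dsus4 ends at 42, F7 ends at 44, Esus4 ends at 49.
Beat 47 falls within Esus4.

Esus4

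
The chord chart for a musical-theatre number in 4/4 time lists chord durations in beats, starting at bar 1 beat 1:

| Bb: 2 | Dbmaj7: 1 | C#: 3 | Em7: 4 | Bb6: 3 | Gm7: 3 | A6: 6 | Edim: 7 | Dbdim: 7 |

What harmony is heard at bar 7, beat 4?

Beat 4 of bar 7 is beat (7−1)×4 + 4 = 28 overall.
Running totals: Bb ends at 2, Dbmaj7 ends at 3, C# ends at 6, Em7 ends at 10, Bb6 ends at 13, Gm7 ends at 16, A6 ends at 22, Edim ends at 29.
Beat 28 falls within Edim.

Edim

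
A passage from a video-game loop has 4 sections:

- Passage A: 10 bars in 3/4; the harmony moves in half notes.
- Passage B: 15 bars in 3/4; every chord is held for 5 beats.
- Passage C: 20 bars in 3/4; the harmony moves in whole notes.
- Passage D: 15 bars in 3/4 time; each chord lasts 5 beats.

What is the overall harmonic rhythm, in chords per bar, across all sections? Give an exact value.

0.8 chords per bar

A: 10 × 3 = 30 beats ÷ 2 = 15 chords.
B: 15 × 3 = 45 beats ÷ 5 = 9 chords.
C: 20 × 3 = 60 beats ÷ 4 = 15 chords.
D: 15 × 3 = 45 beats ÷ 5 = 9 chords.
Overall: 48 chords over 60 bars → 48/60 = 0.8 chords per bar.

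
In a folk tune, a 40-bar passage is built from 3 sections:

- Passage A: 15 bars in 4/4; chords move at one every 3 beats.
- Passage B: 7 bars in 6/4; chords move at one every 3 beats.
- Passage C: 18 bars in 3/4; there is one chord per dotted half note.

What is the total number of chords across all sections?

52 chords

A has 60 beats and chords last 3 each, so 20 chords.
B has 42 beats and chords last 3 each, so 14 chords.
C has 54 beats and chords last 3 each, so 18 chords.
Total: 20 + 14 + 18 = 52.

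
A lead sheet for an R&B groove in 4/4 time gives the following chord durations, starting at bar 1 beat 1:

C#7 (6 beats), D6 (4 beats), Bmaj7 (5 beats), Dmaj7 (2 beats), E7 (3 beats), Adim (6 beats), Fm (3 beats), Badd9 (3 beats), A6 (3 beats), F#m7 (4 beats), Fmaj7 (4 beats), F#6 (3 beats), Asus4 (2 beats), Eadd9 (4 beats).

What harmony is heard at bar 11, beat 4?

Beat 4 of bar 11 is beat (11−1)×4 + 4 = 44 overall.
Running totals: C#7 ends at 6, D6 ends at 10, Bmaj7 ends at 15, Dmaj7 ends at 17, E7 ends at 20, Adim ends at 26, Fm ends at 29, Badd9 ends at 32, A6 ends at 35, F#m7 ends at 39, Fmaj7 ends at 43, F#6 ends at 46.
Beat 44 falls within F#6.

F#6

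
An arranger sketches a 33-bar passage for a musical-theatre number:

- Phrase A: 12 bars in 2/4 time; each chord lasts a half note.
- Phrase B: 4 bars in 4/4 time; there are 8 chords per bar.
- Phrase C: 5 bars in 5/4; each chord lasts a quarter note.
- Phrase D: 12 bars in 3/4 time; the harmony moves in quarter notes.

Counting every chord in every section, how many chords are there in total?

A: 12 bars × 2 beats = 24 beats; 2 beats/chord → 12 chords.
B: 4 bars × 4 beats = 16 beats; 0.5 beats/chord → 32 chords.
C: 5 bars × 5 beats = 25 beats; 1 beat/chord → 25 chords.
D: 12 bars × 3 beats = 36 beats; 1 beat/chord → 36 chords.
Total: 12 + 32 + 25 + 36 = 105.

105 chords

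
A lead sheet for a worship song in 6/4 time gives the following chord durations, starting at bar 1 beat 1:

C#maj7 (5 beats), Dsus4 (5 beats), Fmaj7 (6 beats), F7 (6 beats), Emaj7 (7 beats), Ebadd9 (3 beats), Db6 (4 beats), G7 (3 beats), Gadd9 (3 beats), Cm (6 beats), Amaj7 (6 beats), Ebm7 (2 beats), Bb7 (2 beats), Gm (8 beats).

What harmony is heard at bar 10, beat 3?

Beat 3 of bar 10 is beat (10−1)×6 + 3 = 57 overall.
Running totals: C#maj7 ends at 5, Dsus4 ends at 10, Fmaj7 ends at 16, F7 ends at 22, Emaj7 ends at 29, Ebadd9 ends at 32, Db6 ends at 36, G7 ends at 39, Gadd9 ends at 42, Cm ends at 48, Amaj7 ends at 54, Ebm7 ends at 56, Bb7 ends at 58.
Beat 57 falls within Bb7.

Bb7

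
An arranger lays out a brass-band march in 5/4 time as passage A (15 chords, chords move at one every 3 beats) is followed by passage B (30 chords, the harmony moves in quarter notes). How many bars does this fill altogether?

A: 15 × 3 = 45 beats = 9 bars.
B: 30 × 1 = 30 beats = 6 bars.
Total: 9 + 6 = 15 bars.

15 bars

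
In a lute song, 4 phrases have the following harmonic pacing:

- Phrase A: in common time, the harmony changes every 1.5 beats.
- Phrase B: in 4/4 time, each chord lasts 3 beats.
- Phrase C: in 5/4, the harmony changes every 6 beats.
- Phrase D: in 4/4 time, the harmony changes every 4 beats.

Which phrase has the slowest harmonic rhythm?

A: 4 beats/bar ÷ 1.5 beats/chord = 8/3 chords/bar.
B: 4 beats/bar ÷ 3 beats/chord = 4/3 chords/bar.
C: 5 beats/bar ÷ 6 beats/chord = 5/6 chords/bar.
D: 4 beats/bar ÷ 4 beats/chord = 1 chord/bar.
Slowest is C at 5/6 chords/bar.

Phrase C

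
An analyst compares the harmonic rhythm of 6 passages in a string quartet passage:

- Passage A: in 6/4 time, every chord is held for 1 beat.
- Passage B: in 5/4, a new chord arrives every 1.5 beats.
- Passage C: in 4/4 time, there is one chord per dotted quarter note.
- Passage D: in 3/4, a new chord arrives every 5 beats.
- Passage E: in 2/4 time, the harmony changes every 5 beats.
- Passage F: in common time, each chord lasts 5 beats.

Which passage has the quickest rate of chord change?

A: 6/1 = 6 chords/bar.
B: 5/1.5 = 10/3 chords/bar.
C: 4/1.5 = 8/3 chords/bar.
D: 3/5 = 0.6 chords/bar.
E: 2/5 = 0.4 chords/bar.
F: 4/5 = 0.8 chords/bar.
Fastest is A at 6 chords/bar.

Passage A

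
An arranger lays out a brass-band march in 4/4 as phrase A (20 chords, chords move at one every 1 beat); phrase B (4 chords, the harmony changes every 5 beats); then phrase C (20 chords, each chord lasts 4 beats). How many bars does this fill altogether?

30 bars

A: 20 × 1 = 20 beats = 5 bars.
B: 4 × 5 = 20 beats = 5 bars.
C: 20 × 4 = 80 beats = 20 bars.
Total: 5 + 5 + 20 = 30 bars.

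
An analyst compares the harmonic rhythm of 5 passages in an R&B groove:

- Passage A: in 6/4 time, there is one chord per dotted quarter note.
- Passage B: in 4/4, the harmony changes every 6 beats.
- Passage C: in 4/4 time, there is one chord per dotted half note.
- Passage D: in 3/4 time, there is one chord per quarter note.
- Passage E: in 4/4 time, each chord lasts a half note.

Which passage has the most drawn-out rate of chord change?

A: 6 beats/bar ÷ 1.5 beats/chord = 4 chords/bar.
B: 4 beats/bar ÷ 6 beats/chord = 2/3 chords/bar.
C: 4 beats/bar ÷ 3 beats/chord = 4/3 chords/bar.
D: 3 beats/bar ÷ 1 beat/chord = 3 chords/bar.
E: 4 beats/bar ÷ 2 beats/chord = 2 chords/bar.
Slowest is B at 2/3 chords/bar.

Passage B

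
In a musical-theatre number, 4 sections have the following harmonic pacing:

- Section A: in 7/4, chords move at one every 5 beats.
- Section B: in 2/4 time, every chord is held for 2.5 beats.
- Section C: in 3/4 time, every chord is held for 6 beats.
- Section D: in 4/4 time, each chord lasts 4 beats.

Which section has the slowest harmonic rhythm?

Section C

A: each chord is 5 beats in 7/4, so 1.4 per bar.
B: each chord is 2.5 beats in 2/4, so 0.8 per bar.
C: each chord is 6 beats in 3/4, so 0.5 per bar.
D: each chord is 4 beats in 4/4, so 1 per bar.
Slowest is C at 0.5 chords/bar.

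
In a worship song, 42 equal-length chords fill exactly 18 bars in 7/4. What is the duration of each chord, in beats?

3 beats

18 bars × 7 beats/bar = 126 beats total.
126 beats ÷ 42 chords = 3 beats per chord.
(That is a dotted half note.)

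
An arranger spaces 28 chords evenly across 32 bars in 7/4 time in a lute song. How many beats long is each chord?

32 bars × 7 beats/bar = 224 beats total.
224 beats ÷ 28 chords = 8 beats per chord.

8 beats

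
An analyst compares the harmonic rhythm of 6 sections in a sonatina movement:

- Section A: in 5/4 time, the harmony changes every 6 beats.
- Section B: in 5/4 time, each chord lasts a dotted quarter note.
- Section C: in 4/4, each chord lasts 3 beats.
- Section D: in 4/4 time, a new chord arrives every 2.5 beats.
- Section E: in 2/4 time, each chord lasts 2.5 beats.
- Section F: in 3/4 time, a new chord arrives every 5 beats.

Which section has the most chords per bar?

A: 5/6 = 5/6 chords/bar.
B: 5/1.5 = 10/3 chords/bar.
C: 4/3 = 4/3 chords/bar.
D: 4/2.5 = 1.6 chords/bar.
E: 2/2.5 = 0.8 chords/bar.
F: 3/5 = 0.6 chords/bar.
Fastest is B at 10/3 chords/bar.

Section B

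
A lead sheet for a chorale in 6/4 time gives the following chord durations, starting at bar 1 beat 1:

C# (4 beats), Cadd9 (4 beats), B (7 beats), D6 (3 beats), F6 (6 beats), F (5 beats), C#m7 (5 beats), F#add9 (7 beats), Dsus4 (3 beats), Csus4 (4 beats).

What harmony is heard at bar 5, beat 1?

Beat 1 of bar 5 is beat (5−1)×6 + 1 = 25 overall.
Running totals: C# ends at 4, Cadd9 ends at 8, B ends at 15, D6 ends at 18, F6 ends at 24, F ends at 29.
Beat 25 falls within F.

F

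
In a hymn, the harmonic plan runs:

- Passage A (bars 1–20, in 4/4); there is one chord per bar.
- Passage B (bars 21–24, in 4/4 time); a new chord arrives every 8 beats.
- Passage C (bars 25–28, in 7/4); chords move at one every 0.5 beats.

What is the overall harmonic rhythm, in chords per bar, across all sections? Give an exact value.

39/14 chords per bar

A: 20 bars of 4 beats is 80 beats; at 4 beats each that's 20 chords.
B: 4 bars of 4 beats is 16 beats; at 8 beats each that's 2 chords.
C: 4 bars of 7 beats is 28 beats; at 0.5 beats each that's 56 chords.
Overall: 78 chords over 28 bars → 78/28 = 39/14 chords per bar.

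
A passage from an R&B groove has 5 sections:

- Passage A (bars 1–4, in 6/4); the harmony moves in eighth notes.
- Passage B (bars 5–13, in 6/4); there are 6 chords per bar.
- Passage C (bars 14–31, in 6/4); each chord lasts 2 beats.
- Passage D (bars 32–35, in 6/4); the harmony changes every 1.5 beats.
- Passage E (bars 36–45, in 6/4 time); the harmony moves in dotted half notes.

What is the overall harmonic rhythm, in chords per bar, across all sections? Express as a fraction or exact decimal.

A: 4 bars of 6 beats is 24 beats; at 0.5 beats each that's 48 chords.
B: 9 bars of 6 beats is 54 beats; at 1 beat each that's 54 chords.
C: 18 bars of 6 beats is 108 beats; at 2 beats each that's 54 chords.
D: 4 bars of 6 beats is 24 beats; at 1.5 beats each that's 16 chords.
E: 10 bars of 6 beats is 60 beats; at 3 beats each that's 20 chords.
Overall: 192 chords over 45 bars → 192/45 = 64/15 chords per bar.

64/15 chords per bar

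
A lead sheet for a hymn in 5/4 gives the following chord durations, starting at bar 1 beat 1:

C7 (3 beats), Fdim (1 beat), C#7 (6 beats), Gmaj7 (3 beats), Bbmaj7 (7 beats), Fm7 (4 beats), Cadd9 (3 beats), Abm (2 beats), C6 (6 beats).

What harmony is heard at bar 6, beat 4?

Abm

Beat 4 of bar 6 is beat (6−1)×5 + 4 = 29 overall.
Running totals: C7 ends at 3, Fdim ends at 4, C#7 ends at 10, Gmaj7 ends at 13, Bbmaj7 ends at 20, Fm7 ends at 24, Cadd9 ends at 27, Abm ends at 29.
Beat 29 falls within Abm.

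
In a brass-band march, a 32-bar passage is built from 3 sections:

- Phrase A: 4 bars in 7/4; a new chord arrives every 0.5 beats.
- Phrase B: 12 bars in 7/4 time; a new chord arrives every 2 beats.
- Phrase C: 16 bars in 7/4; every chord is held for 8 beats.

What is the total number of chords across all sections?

112 chords

A: 4 bars × 7 beats = 28 beats; 0.5 beats/chord → 56 chords.
B: 12 bars × 7 beats = 84 beats; 2 beats/chord → 42 chords.
C: 16 bars × 7 beats = 112 beats; 8 beats/chord → 14 chords.
Total: 56 + 42 + 14 = 112.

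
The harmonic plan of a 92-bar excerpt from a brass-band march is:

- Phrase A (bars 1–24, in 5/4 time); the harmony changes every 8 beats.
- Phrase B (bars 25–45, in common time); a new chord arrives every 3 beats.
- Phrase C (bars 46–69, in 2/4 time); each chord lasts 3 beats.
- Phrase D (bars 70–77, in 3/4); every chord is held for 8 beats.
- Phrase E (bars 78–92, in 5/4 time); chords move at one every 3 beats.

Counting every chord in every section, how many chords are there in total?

A: 24·5 = 120 beats, 120/8 = 15 chords.
B: 21·4 = 84 beats, 84/3 = 28 chords.
C: 24·2 = 48 beats, 48/3 = 16 chords.
D: 8·3 = 24 beats, 24/8 = 3 chords.
E: 15·5 = 75 beats, 75/3 = 25 chords.
Total: 15 + 28 + 16 + 3 + 25 = 87.

87 chords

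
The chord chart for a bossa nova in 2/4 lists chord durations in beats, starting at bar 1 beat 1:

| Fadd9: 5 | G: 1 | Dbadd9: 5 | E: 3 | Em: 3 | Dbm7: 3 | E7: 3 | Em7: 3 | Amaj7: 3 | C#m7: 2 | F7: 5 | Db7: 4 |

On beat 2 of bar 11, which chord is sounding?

E7

Beat 2 of bar 11 is beat (11−1)×2 + 2 = 22 overall.
Running totals: Fadd9 ends at 5, G ends at 6, Dbadd9 ends at 11, E ends at 14, Em ends at 17, Dbm7 ends at 20, E7 ends at 23.
Beat 22 falls within E7.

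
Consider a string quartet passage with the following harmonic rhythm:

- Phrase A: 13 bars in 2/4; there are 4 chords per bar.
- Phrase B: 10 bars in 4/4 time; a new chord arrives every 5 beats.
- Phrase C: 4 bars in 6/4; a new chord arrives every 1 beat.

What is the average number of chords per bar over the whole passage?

A: 13 bars of 2 beats is 26 beats; at 0.5 beats each that's 52 chords.
B: 10 bars of 4 beats is 40 beats; at 5 beats each that's 8 chords.
C: 4 bars of 6 beats is 24 beats; at 1 beat each that's 24 chords.
Overall: 84 chords over 27 bars → 84/27 = 28/9 chords per bar.

28/9 chords per bar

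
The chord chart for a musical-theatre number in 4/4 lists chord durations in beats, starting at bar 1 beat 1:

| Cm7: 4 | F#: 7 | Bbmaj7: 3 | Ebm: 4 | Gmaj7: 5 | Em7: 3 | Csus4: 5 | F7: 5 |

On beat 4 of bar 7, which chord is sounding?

Csus4

Beat 4 of bar 7 is beat (7−1)×4 + 4 = 28 overall.
Running totals: Cm7 ends at 4, F# ends at 11, Bbmaj7 ends at 14, Ebm ends at 18, Gmaj7 ends at 23, Em7 ends at 26, Csus4 ends at 31.
Beat 28 falls within Csus4.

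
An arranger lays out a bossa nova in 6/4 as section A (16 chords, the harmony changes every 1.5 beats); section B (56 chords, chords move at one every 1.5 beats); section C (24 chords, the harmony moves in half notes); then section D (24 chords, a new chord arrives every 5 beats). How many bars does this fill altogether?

46 bars

A: 16 × 1.5 = 24 beats = 4 bars.
B: 56 × 1.5 = 84 beats = 14 bars.
C: 24 × 2 = 48 beats = 8 bars.
D: 24 × 5 = 120 beats = 20 bars.
Total: 4 + 14 + 8 + 20 = 46 bars.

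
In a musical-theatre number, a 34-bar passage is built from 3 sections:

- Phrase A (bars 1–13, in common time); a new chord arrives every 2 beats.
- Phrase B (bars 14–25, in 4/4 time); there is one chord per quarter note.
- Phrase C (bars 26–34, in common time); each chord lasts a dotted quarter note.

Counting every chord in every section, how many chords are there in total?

98 chords

A: 13·4 = 52 beats, 52/2 = 26 chords.
B: 12·4 = 48 beats, 48/1 = 48 chords.
C: 9·4 = 36 beats, 36/1.5 = 24 chords.
Total: 26 + 48 + 24 = 98.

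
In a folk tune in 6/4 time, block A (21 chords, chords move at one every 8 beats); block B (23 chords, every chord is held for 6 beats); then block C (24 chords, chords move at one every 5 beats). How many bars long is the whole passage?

A: 21 × 8 = 168 beats = 28 bars.
B: 23 × 6 = 138 beats = 23 bars.
C: 24 × 5 = 120 beats = 20 bars.
Total: 28 + 23 + 20 = 71 bars.

71 bars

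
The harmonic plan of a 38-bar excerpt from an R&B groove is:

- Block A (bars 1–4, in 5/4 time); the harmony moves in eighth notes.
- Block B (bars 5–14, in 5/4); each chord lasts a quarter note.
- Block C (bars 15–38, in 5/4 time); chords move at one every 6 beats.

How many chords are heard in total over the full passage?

A has 20 beats and chords last 0.5 each, so 40 chords.
B has 50 beats and chords last 1 each, so 50 chords.
C has 120 beats and chords last 6 each, so 20 chords.
Total: 40 + 50 + 20 = 110.

110 chords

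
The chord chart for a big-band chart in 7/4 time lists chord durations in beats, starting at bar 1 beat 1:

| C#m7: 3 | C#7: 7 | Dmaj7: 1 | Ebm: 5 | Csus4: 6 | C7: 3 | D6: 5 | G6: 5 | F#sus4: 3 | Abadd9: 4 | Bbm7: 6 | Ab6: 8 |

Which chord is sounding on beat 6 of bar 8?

Ab6

Beat 6 of bar 8 is beat (8−1)×7 + 6 = 55 overall.
Running totals: C#m7 ends at 3, C#7 ends at 10, Dmaj7 ends at 11, Ebm ends at 16, Csus4 ends at 22, C7 ends at 25, D6 ends at 30, G6 ends at 35, F#sus4 ends at 38, Abadd9 ends at 42, Bbm7 ends at 48, Ab6 ends at 56.
Beat 55 falls within Ab6.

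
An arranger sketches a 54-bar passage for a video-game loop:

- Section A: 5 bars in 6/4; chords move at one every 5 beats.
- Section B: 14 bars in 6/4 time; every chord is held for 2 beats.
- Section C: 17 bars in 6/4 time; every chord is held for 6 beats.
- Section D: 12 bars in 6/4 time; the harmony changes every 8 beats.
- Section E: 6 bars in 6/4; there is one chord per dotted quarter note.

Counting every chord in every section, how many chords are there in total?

A: 5 bars × 6 beats = 30 beats; 5 beats/chord → 6 chords.
B: 14 bars × 6 beats = 84 beats; 2 beats/chord → 42 chords.
C: 17 bars × 6 beats = 102 beats; 6 beats/chord → 17 chords.
D: 12 bars × 6 beats = 72 beats; 8 beats/chord → 9 chords.
E: 6 bars × 6 beats = 36 beats; 1.5 beats/chord → 24 chords.
Total: 6 + 42 + 17 + 9 + 24 = 98.

98 chords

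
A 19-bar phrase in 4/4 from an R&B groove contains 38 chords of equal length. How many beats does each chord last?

2 beats

19 bars × 4 beats/bar = 76 beats total.
76 beats ÷ 38 chords = 2 beats per chord.
(That is a half note.)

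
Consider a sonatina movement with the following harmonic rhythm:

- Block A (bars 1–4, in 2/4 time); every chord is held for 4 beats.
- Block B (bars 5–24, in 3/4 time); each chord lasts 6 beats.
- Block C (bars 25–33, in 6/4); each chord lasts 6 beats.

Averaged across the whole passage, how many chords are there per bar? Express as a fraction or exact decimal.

7/11 chords per bar

A: 4 bars of 2 beats is 8 beats; at 4 beats each that's 2 chords.
B: 20 bars of 3 beats is 60 beats; at 6 beats each that's 10 chords.
C: 9 bars of 6 beats is 54 beats; at 6 beats each that's 9 chords.
Overall: 21 chords over 33 bars → 21/33 = 7/11 chords per bar.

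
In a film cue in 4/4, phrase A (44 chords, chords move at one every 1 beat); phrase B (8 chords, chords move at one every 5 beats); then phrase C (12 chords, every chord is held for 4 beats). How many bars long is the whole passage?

33 bars

A: 44 × 1 = 44 beats = 11 bars.
B: 8 × 5 = 40 beats = 10 bars.
C: 12 × 4 = 48 beats = 12 bars.
Total: 11 + 10 + 12 = 33 bars.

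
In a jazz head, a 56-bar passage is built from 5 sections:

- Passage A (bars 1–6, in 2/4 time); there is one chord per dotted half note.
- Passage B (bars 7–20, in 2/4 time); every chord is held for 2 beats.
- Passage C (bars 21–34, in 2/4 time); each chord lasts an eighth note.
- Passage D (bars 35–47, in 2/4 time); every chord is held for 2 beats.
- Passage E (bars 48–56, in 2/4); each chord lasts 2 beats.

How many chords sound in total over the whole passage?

A has 12 beats and chords last 3 each, so 4 chords.
B has 28 beats and chords last 2 each, so 14 chords.
C has 28 beats and chords last 0.5 each, so 56 chords.
D has 26 beats and chords last 2 each, so 13 chords.
E has 18 beats and chords last 2 each, so 9 chords.
Total: 4 + 14 + 56 + 13 + 9 = 96.

96 chords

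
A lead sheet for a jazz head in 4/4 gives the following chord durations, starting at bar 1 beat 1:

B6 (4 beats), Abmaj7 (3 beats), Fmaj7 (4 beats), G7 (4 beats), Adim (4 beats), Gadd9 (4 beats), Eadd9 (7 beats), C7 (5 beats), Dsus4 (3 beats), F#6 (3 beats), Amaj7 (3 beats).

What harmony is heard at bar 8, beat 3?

Beat 3 of bar 8 is beat (8−1)×4 + 3 = 31 overall.
Running totals: B6 ends at 4, Abmaj7 ends at 7, Fmaj7 ends at 11, G7 ends at 15, Adim ends at 19, Gadd9 ends at 23, Eadd9 ends at 30, C7 ends at 35.
Beat 31 falls within C7.

C7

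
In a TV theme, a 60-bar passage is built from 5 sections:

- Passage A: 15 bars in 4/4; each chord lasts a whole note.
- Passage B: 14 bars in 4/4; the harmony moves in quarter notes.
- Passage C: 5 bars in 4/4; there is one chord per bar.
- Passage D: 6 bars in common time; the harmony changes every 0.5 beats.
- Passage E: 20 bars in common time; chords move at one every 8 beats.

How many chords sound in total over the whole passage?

A has 60 beats and chords last 4 each, so 15 chords.
B has 56 beats and chords last 1 each, so 56 chords.
C has 20 beats and chords last 4 each, so 5 chords.
D has 24 beats and chords last 0.5 each, so 48 chords.
E has 80 beats and chords last 8 each, so 10 chords.
Total: 15 + 56 + 5 + 48 + 10 = 134.

134 chords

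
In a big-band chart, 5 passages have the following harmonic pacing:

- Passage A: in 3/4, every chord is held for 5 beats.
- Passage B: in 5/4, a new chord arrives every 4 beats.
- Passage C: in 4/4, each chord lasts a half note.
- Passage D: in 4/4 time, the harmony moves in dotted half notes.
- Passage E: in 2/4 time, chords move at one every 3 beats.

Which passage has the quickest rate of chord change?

Passage C

A: 3 beats/bar ÷ 5 beats/chord = 0.6 chords/bar.
B: 5 beats/bar ÷ 4 beats/chord = 1.25 chords/bar.
C: 4 beats/bar ÷ 2 beats/chord = 2 chords/bar.
D: 4 beats/bar ÷ 3 beats/chord = 4/3 chords/bar.
E: 2 beats/bar ÷ 3 beats/chord = 2/3 chords/bar.
Fastest is C at 2 chords/bar.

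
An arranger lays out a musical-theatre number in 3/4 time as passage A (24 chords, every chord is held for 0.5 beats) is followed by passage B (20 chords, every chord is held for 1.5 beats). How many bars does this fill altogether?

14 bars

A: 24 × 0.5 = 12 beats = 4 bars.
B: 20 × 1.5 = 30 beats = 10 bars.
Total: 4 + 10 = 14 bars.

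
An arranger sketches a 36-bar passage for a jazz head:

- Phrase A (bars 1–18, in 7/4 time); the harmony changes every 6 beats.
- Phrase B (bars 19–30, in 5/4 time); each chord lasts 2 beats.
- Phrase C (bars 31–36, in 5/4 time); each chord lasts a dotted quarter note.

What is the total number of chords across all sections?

71 chords

A has 126 beats and chords last 6 each, so 21 chords.
B has 60 beats and chords last 2 each, so 30 chords.
C has 30 beats and chords last 1.5 each, so 20 chords.
Total: 21 + 30 + 20 = 71.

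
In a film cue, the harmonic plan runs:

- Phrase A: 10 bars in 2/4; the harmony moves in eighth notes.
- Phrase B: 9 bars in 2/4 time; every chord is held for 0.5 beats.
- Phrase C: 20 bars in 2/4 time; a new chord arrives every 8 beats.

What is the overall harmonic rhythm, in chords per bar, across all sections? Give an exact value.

A: 10 × 2 = 20 beats ÷ 0.5 = 40 chords.
B: 9 × 2 = 18 beats ÷ 0.5 = 36 chords.
C: 20 × 2 = 40 beats ÷ 8 = 5 chords.
Overall: 81 chords over 39 bars → 81/39 = 27/13 chords per bar.

27/13 chords per bar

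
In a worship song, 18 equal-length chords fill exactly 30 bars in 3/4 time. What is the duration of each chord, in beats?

30 bars × 3 beats/bar = 90 beats total.
90 beats ÷ 18 chords = 5 beats per chord.

5 beats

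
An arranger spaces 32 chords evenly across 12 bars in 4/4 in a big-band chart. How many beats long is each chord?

1.5 beats

12 bars × 4 beats/bar = 48 beats total.
48 beats ÷ 32 chords = 1.5 beats per chord.
(That is a dotted quarter note.)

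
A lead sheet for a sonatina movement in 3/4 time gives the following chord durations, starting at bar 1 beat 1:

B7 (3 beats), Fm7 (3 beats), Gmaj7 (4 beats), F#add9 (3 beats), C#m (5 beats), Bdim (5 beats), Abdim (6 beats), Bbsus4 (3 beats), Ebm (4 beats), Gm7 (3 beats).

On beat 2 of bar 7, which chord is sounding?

Beat 2 of bar 7 is beat (7−1)×3 + 2 = 20 overall.
Running totals: B7 ends at 3, Fm7 ends at 6, Gmaj7 ends at 10, F#add9 ends at 13, C#m ends at 18, Bdim ends at 23.
Beat 20 falls within Bdim.

Bdim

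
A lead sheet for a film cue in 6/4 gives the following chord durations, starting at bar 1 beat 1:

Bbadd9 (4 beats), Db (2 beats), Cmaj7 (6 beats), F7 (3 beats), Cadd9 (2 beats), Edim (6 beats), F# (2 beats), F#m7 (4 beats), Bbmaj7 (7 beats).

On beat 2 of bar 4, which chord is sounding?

Beat 2 of bar 4 is beat (4−1)×6 + 2 = 20 overall.
Running totals: Bbadd9 ends at 4, Db ends at 6, Cmaj7 ends at 12, F7 ends at 15, Cadd9 ends at 17, Edim ends at 23.
Beat 20 falls within Edim.

Edim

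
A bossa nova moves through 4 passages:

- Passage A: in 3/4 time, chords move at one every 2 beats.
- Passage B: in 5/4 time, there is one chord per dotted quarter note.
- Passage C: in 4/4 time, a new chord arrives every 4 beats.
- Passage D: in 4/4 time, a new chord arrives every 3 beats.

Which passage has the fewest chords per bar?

Passage C

A: 3/2 = 1.5 chords/bar.
B: 5/1.5 = 10/3 chords/bar.
C: 4/4 = 1 chord/bar.
D: 4/3 = 4/3 chords/bar.
Slowest is C at 1 chords/bar.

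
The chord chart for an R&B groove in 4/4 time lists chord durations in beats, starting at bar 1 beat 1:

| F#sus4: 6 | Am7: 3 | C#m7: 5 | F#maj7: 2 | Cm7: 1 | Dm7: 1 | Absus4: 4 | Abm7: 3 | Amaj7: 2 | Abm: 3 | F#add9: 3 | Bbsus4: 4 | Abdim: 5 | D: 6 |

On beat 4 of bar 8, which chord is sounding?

Beat 4 of bar 8 is beat (8−1)×4 + 4 = 32 overall.
Running totals: F#sus4 ends at 6, Am7 ends at 9, C#m7 ends at 14, F#maj7 ends at 16, Cm7 ends at 17, Dm7 ends at 18, Absus4 ends at 22, Abm7 ends at 25, Amaj7 ends at 27, Abm ends at 30, F#add9 ends at 33.
Beat 32 falls within F#add9.

F#add9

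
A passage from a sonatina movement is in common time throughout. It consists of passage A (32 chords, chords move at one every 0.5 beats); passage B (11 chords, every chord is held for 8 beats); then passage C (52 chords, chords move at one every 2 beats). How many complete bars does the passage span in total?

52 bars

A: 32 × 0.5 = 16 beats = 4 bars.
B: 11 × 8 = 88 beats = 22 bars.
C: 52 × 2 = 104 beats = 26 bars.
Total: 4 + 22 + 26 = 52 bars.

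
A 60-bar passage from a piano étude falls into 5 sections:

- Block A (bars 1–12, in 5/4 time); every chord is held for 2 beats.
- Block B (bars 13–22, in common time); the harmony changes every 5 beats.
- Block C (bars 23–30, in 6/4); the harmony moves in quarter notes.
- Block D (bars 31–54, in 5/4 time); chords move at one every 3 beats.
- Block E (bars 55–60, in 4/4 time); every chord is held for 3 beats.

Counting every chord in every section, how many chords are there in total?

A: 12 bars × 5 beats = 60 beats; 2 beats/chord → 30 chords.
B: 10 bars × 4 beats = 40 beats; 5 beats/chord → 8 chords.
C: 8 bars × 6 beats = 48 beats; 1 beat/chord → 48 chords.
D: 24 bars × 5 beats = 120 beats; 3 beats/chord → 40 chords.
E: 6 bars × 4 beats = 24 beats; 3 beats/chord → 8 chords.
Total: 30 + 8 + 48 + 40 + 8 = 134.

134 chords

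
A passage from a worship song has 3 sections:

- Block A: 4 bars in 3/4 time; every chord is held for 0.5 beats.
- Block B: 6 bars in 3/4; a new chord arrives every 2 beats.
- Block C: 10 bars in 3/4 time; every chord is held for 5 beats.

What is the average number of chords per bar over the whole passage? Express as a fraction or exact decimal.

A: 4 × 3 = 12 beats ÷ 0.5 = 24 chords.
B: 6 × 3 = 18 beats ÷ 2 = 9 chords.
C: 10 × 3 = 30 beats ÷ 5 = 6 chords.
Overall: 39 chords over 20 bars → 39/20 = 1.95 chords per bar.

1.95 chords per bar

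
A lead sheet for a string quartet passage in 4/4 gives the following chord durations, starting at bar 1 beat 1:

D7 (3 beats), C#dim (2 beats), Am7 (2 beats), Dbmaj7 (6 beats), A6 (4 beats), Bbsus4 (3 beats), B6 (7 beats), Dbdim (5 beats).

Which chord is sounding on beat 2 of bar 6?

Beat 2 of bar 6 is beat (6−1)×4 + 2 = 22 overall.
Running totals: D7 ends at 3, C#dim ends at 5, Am7 ends at 7, Dbmaj7 ends at 13, A6 ends at 17, Bbsus4 ends at 20, B6 ends at 27.
Beat 22 falls within B6.

B6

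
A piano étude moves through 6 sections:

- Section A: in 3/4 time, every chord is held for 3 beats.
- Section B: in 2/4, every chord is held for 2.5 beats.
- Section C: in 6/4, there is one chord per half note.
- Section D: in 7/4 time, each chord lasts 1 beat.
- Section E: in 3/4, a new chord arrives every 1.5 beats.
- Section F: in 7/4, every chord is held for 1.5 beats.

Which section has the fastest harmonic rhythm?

Section D

A: each chord is 3 beats in 3/4, so 1 per bar.
B: each chord is 2.5 beats in 2/4, so 0.8 per bar.
C: each chord is 2 beats in 6/4, so 3 per bar.
D: each chord is 1 beat in 7/4, so 7 per bar.
E: each chord is 1.5 beats in 3/4, so 2 per bar.
F: each chord is 1.5 beats in 7/4, so 14/3 per bar.
Fastest is D at 7 chords/bar.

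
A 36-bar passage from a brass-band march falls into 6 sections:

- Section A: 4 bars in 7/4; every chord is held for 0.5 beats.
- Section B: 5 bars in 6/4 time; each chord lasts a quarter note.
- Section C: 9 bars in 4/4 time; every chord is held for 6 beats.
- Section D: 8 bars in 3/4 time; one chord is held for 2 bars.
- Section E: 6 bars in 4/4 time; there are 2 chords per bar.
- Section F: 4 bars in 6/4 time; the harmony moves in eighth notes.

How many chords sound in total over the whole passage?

156 chords

A: 4 bars × 7 beats = 28 beats; 0.5 beats/chord → 56 chords.
B: 5 bars × 6 beats = 30 beats; 1 beat/chord → 30 chords.
C: 9 bars × 4 beats = 36 beats; 6 beats/chord → 6 chords.
D: 8 bars × 3 beats = 24 beats; 6 beats/chord → 4 chords.
E: 6 bars × 4 beats = 24 beats; 2 beats/chord → 12 chords.
F: 4 bars × 6 beats = 24 beats; 0.5 beats/chord → 48 chords.
Total: 56 + 30 + 6 + 4 + 12 + 48 = 156.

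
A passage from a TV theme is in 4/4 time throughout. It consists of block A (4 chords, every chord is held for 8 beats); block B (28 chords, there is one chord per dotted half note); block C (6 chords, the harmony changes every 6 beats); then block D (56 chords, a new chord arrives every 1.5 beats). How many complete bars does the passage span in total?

59 bars

A: 4 × 8 = 32 beats = 8 bars.
B: 28 × 3 = 84 beats = 21 bars.
C: 6 × 6 = 36 beats = 9 bars.
D: 56 × 1.5 = 84 beats = 21 bars.
Total: 8 + 21 + 9 + 21 = 59 bars.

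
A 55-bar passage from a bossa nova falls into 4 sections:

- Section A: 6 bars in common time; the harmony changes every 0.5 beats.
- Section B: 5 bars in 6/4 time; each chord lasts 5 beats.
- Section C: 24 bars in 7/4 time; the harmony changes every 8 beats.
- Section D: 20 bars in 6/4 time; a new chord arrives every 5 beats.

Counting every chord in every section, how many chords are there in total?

A: 6·4 = 24 beats, 24/0.5 = 48 chords.
B: 5·6 = 30 beats, 30/5 = 6 chords.
C: 24·7 = 168 beats, 168/8 = 21 chords.
D: 20·6 = 120 beats, 120/5 = 24 chords.
Total: 48 + 6 + 21 + 24 = 99.

99 chords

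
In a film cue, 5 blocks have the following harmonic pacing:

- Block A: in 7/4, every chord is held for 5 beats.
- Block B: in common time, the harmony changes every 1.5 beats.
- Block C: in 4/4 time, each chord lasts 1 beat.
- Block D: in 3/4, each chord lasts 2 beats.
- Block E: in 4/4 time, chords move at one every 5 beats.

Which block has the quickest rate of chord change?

A: 7/5 = 1.4 chords/bar.
B: 4/1.5 = 8/3 chords/bar.
C: 4/1 = 4 chords/bar.
D: 3/2 = 1.5 chords/bar.
E: 4/5 = 0.8 chords/bar.
Fastest is C at 4 chords/bar.

Block C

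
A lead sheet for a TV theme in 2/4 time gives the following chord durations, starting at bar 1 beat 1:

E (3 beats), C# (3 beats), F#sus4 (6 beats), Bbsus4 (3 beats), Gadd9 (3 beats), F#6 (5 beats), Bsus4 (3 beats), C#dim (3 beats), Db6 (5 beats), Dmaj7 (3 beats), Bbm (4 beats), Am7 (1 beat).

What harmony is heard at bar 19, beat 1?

Dmaj7

Beat 1 of bar 19 is beat (19−1)×2 + 1 = 37 overall.
Running totals: E ends at 3, C# ends at 6, F#sus4 ends at 12, Bbsus4 ends at 15, Gadd9 ends at 18, F#6 ends at 23, Bsus4 ends at 26, C#dim ends at 29, Db6 ends at 34, Dmaj7 ends at 37.
Beat 37 falls within Dmaj7.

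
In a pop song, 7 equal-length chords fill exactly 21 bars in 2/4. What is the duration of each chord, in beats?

6 beats

21 bars × 2 beats/bar = 42 beats total.
42 beats ÷ 7 chords = 6 beats per chord.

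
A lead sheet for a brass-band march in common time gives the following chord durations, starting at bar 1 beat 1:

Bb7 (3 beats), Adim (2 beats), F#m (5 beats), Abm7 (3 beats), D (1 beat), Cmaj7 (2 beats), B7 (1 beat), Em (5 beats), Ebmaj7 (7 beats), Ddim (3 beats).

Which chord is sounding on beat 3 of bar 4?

Beat 3 of bar 4 is beat (4−1)×4 + 3 = 15 overall.
Running totals: Bb7 ends at 3, Adim ends at 5, F#m ends at 10, Abm7 ends at 13, D ends at 14, Cmaj7 ends at 16.
Beat 15 falls within Cmaj7.

Cmaj7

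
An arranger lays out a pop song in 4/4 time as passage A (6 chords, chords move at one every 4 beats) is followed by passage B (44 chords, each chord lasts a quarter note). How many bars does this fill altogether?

17 bars

A: 6 × 4 = 24 beats = 6 bars.
B: 44 × 1 = 44 beats = 11 bars.
Total: 6 + 11 = 17 bars.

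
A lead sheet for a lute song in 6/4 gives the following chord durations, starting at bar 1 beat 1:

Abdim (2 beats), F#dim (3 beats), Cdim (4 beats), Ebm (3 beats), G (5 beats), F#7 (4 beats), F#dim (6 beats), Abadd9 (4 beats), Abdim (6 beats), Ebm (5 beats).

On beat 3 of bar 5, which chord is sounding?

F#dim

Beat 3 of bar 5 is beat (5−1)×6 + 3 = 27 overall.
Running totals: Abdim ends at 2, F#dim ends at 5, Cdim ends at 9, Ebm ends at 12, G ends at 17, F#7 ends at 21, F#dim ends at 27.
Beat 27 falls within F#dim.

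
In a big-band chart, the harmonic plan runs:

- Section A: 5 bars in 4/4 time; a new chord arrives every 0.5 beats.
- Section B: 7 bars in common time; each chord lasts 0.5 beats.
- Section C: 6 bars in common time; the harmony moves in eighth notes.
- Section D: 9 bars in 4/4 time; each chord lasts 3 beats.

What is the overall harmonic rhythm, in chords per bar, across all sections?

A: 5 × 4 = 20 beats ÷ 0.5 = 40 chords.
B: 7 × 4 = 28 beats ÷ 0.5 = 56 chords.
C: 6 × 4 = 24 beats ÷ 0.5 = 48 chords.
D: 9 × 4 = 36 beats ÷ 3 = 12 chords.
Overall: 156 chords over 27 bars → 156/27 = 52/9 chords per bar.

52/9 chords per bar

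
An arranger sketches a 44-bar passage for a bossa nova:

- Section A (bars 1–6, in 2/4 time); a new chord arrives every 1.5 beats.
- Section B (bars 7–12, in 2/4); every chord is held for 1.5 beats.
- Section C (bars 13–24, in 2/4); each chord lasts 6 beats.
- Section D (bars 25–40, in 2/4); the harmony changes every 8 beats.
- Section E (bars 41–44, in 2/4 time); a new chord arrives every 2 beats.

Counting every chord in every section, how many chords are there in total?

28 chords

A has 12 beats and chords last 1.5 each, so 8 chords.
B has 12 beats and chords last 1.5 each, so 8 chords.
C has 24 beats and chords last 6 each, so 4 chords.
D has 32 beats and chords last 8 each, so 4 chords.
E has 8 beats and chords last 2 each, so 4 chords.
Total: 8 + 8 + 4 + 4 + 4 = 28.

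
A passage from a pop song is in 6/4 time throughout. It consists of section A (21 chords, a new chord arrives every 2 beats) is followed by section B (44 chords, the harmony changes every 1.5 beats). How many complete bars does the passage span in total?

18 bars

A: 21 × 2 = 42 beats = 7 bars.
B: 44 × 1.5 = 66 beats = 11 bars.
Total: 7 + 11 = 18 bars.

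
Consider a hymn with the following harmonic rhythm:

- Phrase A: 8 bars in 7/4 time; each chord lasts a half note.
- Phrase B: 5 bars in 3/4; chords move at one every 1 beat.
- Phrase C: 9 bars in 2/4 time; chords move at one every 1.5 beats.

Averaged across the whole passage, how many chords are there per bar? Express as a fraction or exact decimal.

A: 8 × 7 = 56 beats ÷ 2 = 28 chords.
B: 5 × 3 = 15 beats ÷ 1 = 15 chords.
C: 9 × 2 = 18 beats ÷ 1.5 = 12 chords.
Overall: 55 chords over 22 bars → 55/22 = 2.5 chords per bar.

2.5 chords per bar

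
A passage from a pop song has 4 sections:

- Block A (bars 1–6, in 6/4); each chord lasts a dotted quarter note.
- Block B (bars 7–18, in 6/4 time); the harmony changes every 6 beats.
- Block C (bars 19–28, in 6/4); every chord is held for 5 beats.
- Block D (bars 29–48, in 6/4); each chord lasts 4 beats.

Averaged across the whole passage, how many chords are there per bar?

A: 6 bars of 6 beats is 36 beats; at 1.5 beats each that's 24 chords.
B: 12 bars of 6 beats is 72 beats; at 6 beats each that's 12 chords.
C: 10 bars of 6 beats is 60 beats; at 5 beats each that's 12 chords.
D: 20 bars of 6 beats is 120 beats; at 4 beats each that's 30 chords.
Overall: 78 chords over 48 bars → 78/48 = 1.625 chords per bar.

1.625 chords per bar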